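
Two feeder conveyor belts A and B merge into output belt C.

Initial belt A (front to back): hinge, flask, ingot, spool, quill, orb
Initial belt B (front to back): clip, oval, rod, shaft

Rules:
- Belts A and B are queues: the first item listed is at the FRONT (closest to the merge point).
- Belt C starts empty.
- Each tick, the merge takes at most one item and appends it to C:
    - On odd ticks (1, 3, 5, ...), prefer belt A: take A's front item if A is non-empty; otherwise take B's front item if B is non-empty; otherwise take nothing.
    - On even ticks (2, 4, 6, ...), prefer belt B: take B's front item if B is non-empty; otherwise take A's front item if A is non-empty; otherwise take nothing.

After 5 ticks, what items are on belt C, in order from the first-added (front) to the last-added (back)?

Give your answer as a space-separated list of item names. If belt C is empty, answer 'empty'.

Tick 1: prefer A, take hinge from A; A=[flask,ingot,spool,quill,orb] B=[clip,oval,rod,shaft] C=[hinge]
Tick 2: prefer B, take clip from B; A=[flask,ingot,spool,quill,orb] B=[oval,rod,shaft] C=[hinge,clip]
Tick 3: prefer A, take flask from A; A=[ingot,spool,quill,orb] B=[oval,rod,shaft] C=[hinge,clip,flask]
Tick 4: prefer B, take oval from B; A=[ingot,spool,quill,orb] B=[rod,shaft] C=[hinge,clip,flask,oval]
Tick 5: prefer A, take ingot from A; A=[spool,quill,orb] B=[rod,shaft] C=[hinge,clip,flask,oval,ingot]

Answer: hinge clip flask oval ingot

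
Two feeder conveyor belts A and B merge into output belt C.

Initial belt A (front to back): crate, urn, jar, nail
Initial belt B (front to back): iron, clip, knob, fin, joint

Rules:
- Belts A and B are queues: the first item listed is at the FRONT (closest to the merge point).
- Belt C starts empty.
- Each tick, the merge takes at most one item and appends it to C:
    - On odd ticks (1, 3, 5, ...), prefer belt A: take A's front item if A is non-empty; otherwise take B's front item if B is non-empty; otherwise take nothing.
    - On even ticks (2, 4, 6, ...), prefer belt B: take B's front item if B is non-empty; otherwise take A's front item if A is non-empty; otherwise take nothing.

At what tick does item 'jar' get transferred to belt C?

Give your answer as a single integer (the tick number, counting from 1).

Tick 1: prefer A, take crate from A; A=[urn,jar,nail] B=[iron,clip,knob,fin,joint] C=[crate]
Tick 2: prefer B, take iron from B; A=[urn,jar,nail] B=[clip,knob,fin,joint] C=[crate,iron]
Tick 3: prefer A, take urn from A; A=[jar,nail] B=[clip,knob,fin,joint] C=[crate,iron,urn]
Tick 4: prefer B, take clip from B; A=[jar,nail] B=[knob,fin,joint] C=[crate,iron,urn,clip]
Tick 5: prefer A, take jar from A; A=[nail] B=[knob,fin,joint] C=[crate,iron,urn,clip,jar]

Answer: 5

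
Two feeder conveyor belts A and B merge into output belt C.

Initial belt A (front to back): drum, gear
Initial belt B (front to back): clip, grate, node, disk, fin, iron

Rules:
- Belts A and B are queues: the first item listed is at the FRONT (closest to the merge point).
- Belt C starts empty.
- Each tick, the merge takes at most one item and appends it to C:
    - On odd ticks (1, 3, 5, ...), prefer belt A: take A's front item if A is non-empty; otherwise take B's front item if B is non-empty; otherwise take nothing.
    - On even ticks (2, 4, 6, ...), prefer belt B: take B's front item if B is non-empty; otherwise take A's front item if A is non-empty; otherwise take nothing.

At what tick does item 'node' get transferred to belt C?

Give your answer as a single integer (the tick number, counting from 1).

Answer: 5

Derivation:
Tick 1: prefer A, take drum from A; A=[gear] B=[clip,grate,node,disk,fin,iron] C=[drum]
Tick 2: prefer B, take clip from B; A=[gear] B=[grate,node,disk,fin,iron] C=[drum,clip]
Tick 3: prefer A, take gear from A; A=[-] B=[grate,node,disk,fin,iron] C=[drum,clip,gear]
Tick 4: prefer B, take grate from B; A=[-] B=[node,disk,fin,iron] C=[drum,clip,gear,grate]
Tick 5: prefer A, take node from B; A=[-] B=[disk,fin,iron] C=[drum,clip,gear,grate,node]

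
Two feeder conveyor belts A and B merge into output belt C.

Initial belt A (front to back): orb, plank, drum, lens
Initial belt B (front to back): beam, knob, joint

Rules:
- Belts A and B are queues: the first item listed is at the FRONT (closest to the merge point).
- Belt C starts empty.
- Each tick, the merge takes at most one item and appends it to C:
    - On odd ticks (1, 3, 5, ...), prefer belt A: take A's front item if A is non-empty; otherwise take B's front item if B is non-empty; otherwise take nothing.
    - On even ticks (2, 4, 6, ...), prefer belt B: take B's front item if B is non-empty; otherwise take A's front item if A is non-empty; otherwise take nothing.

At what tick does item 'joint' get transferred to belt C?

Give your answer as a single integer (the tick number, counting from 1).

Answer: 6

Derivation:
Tick 1: prefer A, take orb from A; A=[plank,drum,lens] B=[beam,knob,joint] C=[orb]
Tick 2: prefer B, take beam from B; A=[plank,drum,lens] B=[knob,joint] C=[orb,beam]
Tick 3: prefer A, take plank from A; A=[drum,lens] B=[knob,joint] C=[orb,beam,plank]
Tick 4: prefer B, take knob from B; A=[drum,lens] B=[joint] C=[orb,beam,plank,knob]
Tick 5: prefer A, take drum from A; A=[lens] B=[joint] C=[orb,beam,plank,knob,drum]
Tick 6: prefer B, take joint from B; A=[lens] B=[-] C=[orb,beam,plank,knob,drum,joint]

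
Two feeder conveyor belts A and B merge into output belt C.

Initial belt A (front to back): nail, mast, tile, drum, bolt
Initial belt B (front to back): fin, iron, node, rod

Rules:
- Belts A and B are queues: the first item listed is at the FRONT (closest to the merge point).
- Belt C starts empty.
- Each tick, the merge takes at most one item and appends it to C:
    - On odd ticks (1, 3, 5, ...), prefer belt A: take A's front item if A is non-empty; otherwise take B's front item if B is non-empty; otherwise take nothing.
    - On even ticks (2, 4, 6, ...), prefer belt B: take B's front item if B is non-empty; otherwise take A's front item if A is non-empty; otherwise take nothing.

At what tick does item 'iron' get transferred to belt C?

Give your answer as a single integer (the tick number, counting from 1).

Answer: 4

Derivation:
Tick 1: prefer A, take nail from A; A=[mast,tile,drum,bolt] B=[fin,iron,node,rod] C=[nail]
Tick 2: prefer B, take fin from B; A=[mast,tile,drum,bolt] B=[iron,node,rod] C=[nail,fin]
Tick 3: prefer A, take mast from A; A=[tile,drum,bolt] B=[iron,node,rod] C=[nail,fin,mast]
Tick 4: prefer B, take iron from B; A=[tile,drum,bolt] B=[node,rod] C=[nail,fin,mast,iron]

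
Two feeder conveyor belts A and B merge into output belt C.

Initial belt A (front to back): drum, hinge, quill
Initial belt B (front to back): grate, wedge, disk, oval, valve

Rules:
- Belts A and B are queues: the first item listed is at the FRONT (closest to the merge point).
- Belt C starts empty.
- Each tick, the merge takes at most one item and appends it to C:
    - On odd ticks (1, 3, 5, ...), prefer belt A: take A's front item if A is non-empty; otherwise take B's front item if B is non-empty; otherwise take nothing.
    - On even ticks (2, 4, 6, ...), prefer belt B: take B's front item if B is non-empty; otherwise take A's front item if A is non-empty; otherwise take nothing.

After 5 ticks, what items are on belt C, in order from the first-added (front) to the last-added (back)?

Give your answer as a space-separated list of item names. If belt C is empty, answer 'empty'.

Answer: drum grate hinge wedge quill

Derivation:
Tick 1: prefer A, take drum from A; A=[hinge,quill] B=[grate,wedge,disk,oval,valve] C=[drum]
Tick 2: prefer B, take grate from B; A=[hinge,quill] B=[wedge,disk,oval,valve] C=[drum,grate]
Tick 3: prefer A, take hinge from A; A=[quill] B=[wedge,disk,oval,valve] C=[drum,grate,hinge]
Tick 4: prefer B, take wedge from B; A=[quill] B=[disk,oval,valve] C=[drum,grate,hinge,wedge]
Tick 5: prefer A, take quill from A; A=[-] B=[disk,oval,valve] C=[drum,grate,hinge,wedge,quill]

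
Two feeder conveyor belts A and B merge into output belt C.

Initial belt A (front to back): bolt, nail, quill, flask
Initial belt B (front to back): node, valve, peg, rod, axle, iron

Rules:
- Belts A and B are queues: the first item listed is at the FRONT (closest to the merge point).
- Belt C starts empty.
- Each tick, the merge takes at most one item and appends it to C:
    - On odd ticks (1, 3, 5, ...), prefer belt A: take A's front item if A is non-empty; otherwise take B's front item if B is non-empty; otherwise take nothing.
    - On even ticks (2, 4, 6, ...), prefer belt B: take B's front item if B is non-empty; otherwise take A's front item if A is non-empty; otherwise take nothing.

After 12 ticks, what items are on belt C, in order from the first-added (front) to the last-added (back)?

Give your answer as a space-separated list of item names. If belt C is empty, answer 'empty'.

Answer: bolt node nail valve quill peg flask rod axle iron

Derivation:
Tick 1: prefer A, take bolt from A; A=[nail,quill,flask] B=[node,valve,peg,rod,axle,iron] C=[bolt]
Tick 2: prefer B, take node from B; A=[nail,quill,flask] B=[valve,peg,rod,axle,iron] C=[bolt,node]
Tick 3: prefer A, take nail from A; A=[quill,flask] B=[valve,peg,rod,axle,iron] C=[bolt,node,nail]
Tick 4: prefer B, take valve from B; A=[quill,flask] B=[peg,rod,axle,iron] C=[bolt,node,nail,valve]
Tick 5: prefer A, take quill from A; A=[flask] B=[peg,rod,axle,iron] C=[bolt,node,nail,valve,quill]
Tick 6: prefer B, take peg from B; A=[flask] B=[rod,axle,iron] C=[bolt,node,nail,valve,quill,peg]
Tick 7: prefer A, take flask from A; A=[-] B=[rod,axle,iron] C=[bolt,node,nail,valve,quill,peg,flask]
Tick 8: prefer B, take rod from B; A=[-] B=[axle,iron] C=[bolt,node,nail,valve,quill,peg,flask,rod]
Tick 9: prefer A, take axle from B; A=[-] B=[iron] C=[bolt,node,nail,valve,quill,peg,flask,rod,axle]
Tick 10: prefer B, take iron from B; A=[-] B=[-] C=[bolt,node,nail,valve,quill,peg,flask,rod,axle,iron]
Tick 11: prefer A, both empty, nothing taken; A=[-] B=[-] C=[bolt,node,nail,valve,quill,peg,flask,rod,axle,iron]
Tick 12: prefer B, both empty, nothing taken; A=[-] B=[-] C=[bolt,node,nail,valve,quill,peg,flask,rod,axle,iron]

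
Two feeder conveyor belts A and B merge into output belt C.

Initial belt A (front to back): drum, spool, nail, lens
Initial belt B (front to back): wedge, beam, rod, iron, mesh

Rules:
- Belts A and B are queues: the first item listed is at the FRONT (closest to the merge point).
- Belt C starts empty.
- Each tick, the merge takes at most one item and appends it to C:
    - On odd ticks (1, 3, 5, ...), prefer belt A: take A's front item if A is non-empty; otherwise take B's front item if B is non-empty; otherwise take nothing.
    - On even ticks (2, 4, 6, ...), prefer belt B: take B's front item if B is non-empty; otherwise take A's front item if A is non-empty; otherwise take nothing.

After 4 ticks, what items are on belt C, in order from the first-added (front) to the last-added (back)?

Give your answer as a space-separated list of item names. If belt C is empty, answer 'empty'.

Tick 1: prefer A, take drum from A; A=[spool,nail,lens] B=[wedge,beam,rod,iron,mesh] C=[drum]
Tick 2: prefer B, take wedge from B; A=[spool,nail,lens] B=[beam,rod,iron,mesh] C=[drum,wedge]
Tick 3: prefer A, take spool from A; A=[nail,lens] B=[beam,rod,iron,mesh] C=[drum,wedge,spool]
Tick 4: prefer B, take beam from B; A=[nail,lens] B=[rod,iron,mesh] C=[drum,wedge,spool,beam]

Answer: drum wedge spool beam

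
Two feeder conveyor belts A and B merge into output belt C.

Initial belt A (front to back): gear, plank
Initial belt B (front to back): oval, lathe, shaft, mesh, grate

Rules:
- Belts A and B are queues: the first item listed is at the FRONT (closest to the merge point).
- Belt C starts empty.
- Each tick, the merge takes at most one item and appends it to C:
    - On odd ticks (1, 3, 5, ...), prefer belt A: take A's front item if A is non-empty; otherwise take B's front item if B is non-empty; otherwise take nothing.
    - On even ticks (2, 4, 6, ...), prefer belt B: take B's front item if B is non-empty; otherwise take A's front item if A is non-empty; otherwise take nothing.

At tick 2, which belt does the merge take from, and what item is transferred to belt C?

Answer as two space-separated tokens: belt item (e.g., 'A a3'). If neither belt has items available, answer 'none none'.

Answer: B oval

Derivation:
Tick 1: prefer A, take gear from A; A=[plank] B=[oval,lathe,shaft,mesh,grate] C=[gear]
Tick 2: prefer B, take oval from B; A=[plank] B=[lathe,shaft,mesh,grate] C=[gear,oval]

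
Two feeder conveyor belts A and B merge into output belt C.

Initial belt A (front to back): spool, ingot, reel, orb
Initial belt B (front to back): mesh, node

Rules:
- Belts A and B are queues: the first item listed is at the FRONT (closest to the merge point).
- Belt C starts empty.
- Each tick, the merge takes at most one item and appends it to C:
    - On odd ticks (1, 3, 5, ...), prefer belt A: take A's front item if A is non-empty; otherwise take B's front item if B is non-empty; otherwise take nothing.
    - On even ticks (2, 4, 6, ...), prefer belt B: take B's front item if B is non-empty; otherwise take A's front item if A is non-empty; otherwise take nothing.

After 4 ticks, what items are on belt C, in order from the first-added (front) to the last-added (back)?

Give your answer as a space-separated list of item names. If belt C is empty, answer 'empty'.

Answer: spool mesh ingot node

Derivation:
Tick 1: prefer A, take spool from A; A=[ingot,reel,orb] B=[mesh,node] C=[spool]
Tick 2: prefer B, take mesh from B; A=[ingot,reel,orb] B=[node] C=[spool,mesh]
Tick 3: prefer A, take ingot from A; A=[reel,orb] B=[node] C=[spool,mesh,ingot]
Tick 4: prefer B, take node from B; A=[reel,orb] B=[-] C=[spool,mesh,ingot,node]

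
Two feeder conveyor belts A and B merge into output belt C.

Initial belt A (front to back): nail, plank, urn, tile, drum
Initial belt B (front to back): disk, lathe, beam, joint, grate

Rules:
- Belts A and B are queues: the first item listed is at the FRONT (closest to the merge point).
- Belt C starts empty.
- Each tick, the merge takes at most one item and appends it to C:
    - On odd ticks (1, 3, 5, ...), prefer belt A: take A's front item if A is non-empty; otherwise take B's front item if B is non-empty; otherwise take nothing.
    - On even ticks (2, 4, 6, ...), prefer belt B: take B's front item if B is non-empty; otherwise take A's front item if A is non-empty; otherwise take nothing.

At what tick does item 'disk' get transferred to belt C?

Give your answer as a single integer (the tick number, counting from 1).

Tick 1: prefer A, take nail from A; A=[plank,urn,tile,drum] B=[disk,lathe,beam,joint,grate] C=[nail]
Tick 2: prefer B, take disk from B; A=[plank,urn,tile,drum] B=[lathe,beam,joint,grate] C=[nail,disk]

Answer: 2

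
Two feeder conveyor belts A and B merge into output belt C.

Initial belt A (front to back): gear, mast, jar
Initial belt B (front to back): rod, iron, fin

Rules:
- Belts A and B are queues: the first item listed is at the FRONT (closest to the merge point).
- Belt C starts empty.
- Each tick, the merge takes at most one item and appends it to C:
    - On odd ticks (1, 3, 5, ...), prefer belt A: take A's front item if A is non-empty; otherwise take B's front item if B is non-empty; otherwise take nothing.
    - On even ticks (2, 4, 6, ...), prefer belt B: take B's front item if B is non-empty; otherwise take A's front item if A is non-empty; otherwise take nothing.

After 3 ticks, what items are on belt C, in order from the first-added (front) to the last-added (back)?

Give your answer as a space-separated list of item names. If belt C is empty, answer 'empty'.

Tick 1: prefer A, take gear from A; A=[mast,jar] B=[rod,iron,fin] C=[gear]
Tick 2: prefer B, take rod from B; A=[mast,jar] B=[iron,fin] C=[gear,rod]
Tick 3: prefer A, take mast from A; A=[jar] B=[iron,fin] C=[gear,rod,mast]

Answer: gear rod mast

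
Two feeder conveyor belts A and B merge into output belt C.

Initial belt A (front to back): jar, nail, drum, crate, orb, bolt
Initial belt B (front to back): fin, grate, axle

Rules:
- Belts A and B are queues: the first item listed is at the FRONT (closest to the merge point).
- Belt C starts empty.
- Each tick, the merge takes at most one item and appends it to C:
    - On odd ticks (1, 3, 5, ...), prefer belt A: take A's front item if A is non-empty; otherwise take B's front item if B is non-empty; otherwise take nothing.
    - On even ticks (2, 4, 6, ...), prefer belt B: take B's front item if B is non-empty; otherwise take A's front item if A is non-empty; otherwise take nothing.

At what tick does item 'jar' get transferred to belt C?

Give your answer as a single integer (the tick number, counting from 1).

Tick 1: prefer A, take jar from A; A=[nail,drum,crate,orb,bolt] B=[fin,grate,axle] C=[jar]

Answer: 1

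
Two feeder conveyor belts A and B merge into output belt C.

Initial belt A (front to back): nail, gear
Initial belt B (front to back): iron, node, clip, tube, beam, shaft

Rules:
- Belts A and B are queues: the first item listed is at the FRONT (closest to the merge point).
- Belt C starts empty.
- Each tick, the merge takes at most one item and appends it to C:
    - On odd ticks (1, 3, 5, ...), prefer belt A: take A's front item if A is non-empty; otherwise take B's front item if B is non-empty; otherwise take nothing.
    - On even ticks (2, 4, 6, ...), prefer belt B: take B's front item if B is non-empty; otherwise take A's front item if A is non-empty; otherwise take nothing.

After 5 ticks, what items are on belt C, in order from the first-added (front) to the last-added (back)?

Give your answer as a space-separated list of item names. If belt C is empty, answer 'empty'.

Answer: nail iron gear node clip

Derivation:
Tick 1: prefer A, take nail from A; A=[gear] B=[iron,node,clip,tube,beam,shaft] C=[nail]
Tick 2: prefer B, take iron from B; A=[gear] B=[node,clip,tube,beam,shaft] C=[nail,iron]
Tick 3: prefer A, take gear from A; A=[-] B=[node,clip,tube,beam,shaft] C=[nail,iron,gear]
Tick 4: prefer B, take node from B; A=[-] B=[clip,tube,beam,shaft] C=[nail,iron,gear,node]
Tick 5: prefer A, take clip from B; A=[-] B=[tube,beam,shaft] C=[nail,iron,gear,node,clip]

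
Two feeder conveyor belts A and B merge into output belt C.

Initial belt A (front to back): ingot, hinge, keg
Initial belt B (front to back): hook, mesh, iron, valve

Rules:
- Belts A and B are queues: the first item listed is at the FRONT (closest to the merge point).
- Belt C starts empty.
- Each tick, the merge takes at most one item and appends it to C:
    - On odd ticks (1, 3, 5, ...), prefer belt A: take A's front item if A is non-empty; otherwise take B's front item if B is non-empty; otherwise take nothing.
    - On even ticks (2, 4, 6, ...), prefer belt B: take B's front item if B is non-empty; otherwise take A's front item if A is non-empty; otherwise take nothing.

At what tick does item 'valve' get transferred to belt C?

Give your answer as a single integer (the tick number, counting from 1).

Tick 1: prefer A, take ingot from A; A=[hinge,keg] B=[hook,mesh,iron,valve] C=[ingot]
Tick 2: prefer B, take hook from B; A=[hinge,keg] B=[mesh,iron,valve] C=[ingot,hook]
Tick 3: prefer A, take hinge from A; A=[keg] B=[mesh,iron,valve] C=[ingot,hook,hinge]
Tick 4: prefer B, take mesh from B; A=[keg] B=[iron,valve] C=[ingot,hook,hinge,mesh]
Tick 5: prefer A, take keg from A; A=[-] B=[iron,valve] C=[ingot,hook,hinge,mesh,keg]
Tick 6: prefer B, take iron from B; A=[-] B=[valve] C=[ingot,hook,hinge,mesh,keg,iron]
Tick 7: prefer A, take valve from B; A=[-] B=[-] C=[ingot,hook,hinge,mesh,keg,iron,valve]

Answer: 7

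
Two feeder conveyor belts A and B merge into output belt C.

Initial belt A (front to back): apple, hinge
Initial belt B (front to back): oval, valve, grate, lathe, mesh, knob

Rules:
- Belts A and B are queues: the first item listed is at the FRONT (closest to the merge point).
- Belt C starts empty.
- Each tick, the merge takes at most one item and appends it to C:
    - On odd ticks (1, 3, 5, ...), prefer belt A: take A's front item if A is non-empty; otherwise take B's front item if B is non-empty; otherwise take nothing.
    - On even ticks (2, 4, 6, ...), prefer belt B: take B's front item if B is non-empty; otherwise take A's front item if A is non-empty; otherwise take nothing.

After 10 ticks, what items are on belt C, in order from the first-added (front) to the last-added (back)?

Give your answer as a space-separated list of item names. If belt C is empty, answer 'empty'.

Tick 1: prefer A, take apple from A; A=[hinge] B=[oval,valve,grate,lathe,mesh,knob] C=[apple]
Tick 2: prefer B, take oval from B; A=[hinge] B=[valve,grate,lathe,mesh,knob] C=[apple,oval]
Tick 3: prefer A, take hinge from A; A=[-] B=[valve,grate,lathe,mesh,knob] C=[apple,oval,hinge]
Tick 4: prefer B, take valve from B; A=[-] B=[grate,lathe,mesh,knob] C=[apple,oval,hinge,valve]
Tick 5: prefer A, take grate from B; A=[-] B=[lathe,mesh,knob] C=[apple,oval,hinge,valve,grate]
Tick 6: prefer B, take lathe from B; A=[-] B=[mesh,knob] C=[apple,oval,hinge,valve,grate,lathe]
Tick 7: prefer A, take mesh from B; A=[-] B=[knob] C=[apple,oval,hinge,valve,grate,lathe,mesh]
Tick 8: prefer B, take knob from B; A=[-] B=[-] C=[apple,oval,hinge,valve,grate,lathe,mesh,knob]
Tick 9: prefer A, both empty, nothing taken; A=[-] B=[-] C=[apple,oval,hinge,valve,grate,lathe,mesh,knob]
Tick 10: prefer B, both empty, nothing taken; A=[-] B=[-] C=[apple,oval,hinge,valve,grate,lathe,mesh,knob]

Answer: apple oval hinge valve grate lathe mesh knob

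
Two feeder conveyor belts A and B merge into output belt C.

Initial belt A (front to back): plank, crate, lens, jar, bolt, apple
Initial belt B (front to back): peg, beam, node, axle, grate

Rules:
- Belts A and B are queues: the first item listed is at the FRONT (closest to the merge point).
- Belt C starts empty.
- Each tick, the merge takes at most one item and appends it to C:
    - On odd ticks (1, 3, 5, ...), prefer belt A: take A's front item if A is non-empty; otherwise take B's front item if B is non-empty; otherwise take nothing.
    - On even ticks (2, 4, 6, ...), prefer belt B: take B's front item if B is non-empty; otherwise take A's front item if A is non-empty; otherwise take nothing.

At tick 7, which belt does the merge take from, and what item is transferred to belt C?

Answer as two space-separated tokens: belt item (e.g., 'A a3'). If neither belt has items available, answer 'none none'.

Tick 1: prefer A, take plank from A; A=[crate,lens,jar,bolt,apple] B=[peg,beam,node,axle,grate] C=[plank]
Tick 2: prefer B, take peg from B; A=[crate,lens,jar,bolt,apple] B=[beam,node,axle,grate] C=[plank,peg]
Tick 3: prefer A, take crate from A; A=[lens,jar,bolt,apple] B=[beam,node,axle,grate] C=[plank,peg,crate]
Tick 4: prefer B, take beam from B; A=[lens,jar,bolt,apple] B=[node,axle,grate] C=[plank,peg,crate,beam]
Tick 5: prefer A, take lens from A; A=[jar,bolt,apple] B=[node,axle,grate] C=[plank,peg,crate,beam,lens]
Tick 6: prefer B, take node from B; A=[jar,bolt,apple] B=[axle,grate] C=[plank,peg,crate,beam,lens,node]
Tick 7: prefer A, take jar from A; A=[bolt,apple] B=[axle,grate] C=[plank,peg,crate,beam,lens,node,jar]

Answer: A jar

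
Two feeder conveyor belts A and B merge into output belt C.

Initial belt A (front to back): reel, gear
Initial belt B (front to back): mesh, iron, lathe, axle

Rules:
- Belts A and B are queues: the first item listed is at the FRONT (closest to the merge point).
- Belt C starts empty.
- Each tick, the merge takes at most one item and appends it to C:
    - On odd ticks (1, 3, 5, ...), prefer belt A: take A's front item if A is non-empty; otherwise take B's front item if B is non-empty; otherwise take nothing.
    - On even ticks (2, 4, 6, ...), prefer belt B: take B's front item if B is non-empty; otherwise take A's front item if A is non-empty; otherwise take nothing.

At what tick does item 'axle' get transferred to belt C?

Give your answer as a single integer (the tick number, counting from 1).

Answer: 6

Derivation:
Tick 1: prefer A, take reel from A; A=[gear] B=[mesh,iron,lathe,axle] C=[reel]
Tick 2: prefer B, take mesh from B; A=[gear] B=[iron,lathe,axle] C=[reel,mesh]
Tick 3: prefer A, take gear from A; A=[-] B=[iron,lathe,axle] C=[reel,mesh,gear]
Tick 4: prefer B, take iron from B; A=[-] B=[lathe,axle] C=[reel,mesh,gear,iron]
Tick 5: prefer A, take lathe from B; A=[-] B=[axle] C=[reel,mesh,gear,iron,lathe]
Tick 6: prefer B, take axle from B; A=[-] B=[-] C=[reel,mesh,gear,iron,lathe,axle]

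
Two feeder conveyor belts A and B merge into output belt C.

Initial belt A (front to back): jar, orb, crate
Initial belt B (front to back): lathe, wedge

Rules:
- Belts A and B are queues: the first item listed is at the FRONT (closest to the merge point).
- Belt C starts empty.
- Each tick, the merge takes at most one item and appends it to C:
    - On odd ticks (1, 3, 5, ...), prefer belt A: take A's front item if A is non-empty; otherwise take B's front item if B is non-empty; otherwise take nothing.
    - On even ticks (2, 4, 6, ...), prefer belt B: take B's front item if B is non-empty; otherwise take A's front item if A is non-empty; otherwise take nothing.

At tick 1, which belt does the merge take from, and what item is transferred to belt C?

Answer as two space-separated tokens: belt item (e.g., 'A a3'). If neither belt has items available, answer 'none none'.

Answer: A jar

Derivation:
Tick 1: prefer A, take jar from A; A=[orb,crate] B=[lathe,wedge] C=[jar]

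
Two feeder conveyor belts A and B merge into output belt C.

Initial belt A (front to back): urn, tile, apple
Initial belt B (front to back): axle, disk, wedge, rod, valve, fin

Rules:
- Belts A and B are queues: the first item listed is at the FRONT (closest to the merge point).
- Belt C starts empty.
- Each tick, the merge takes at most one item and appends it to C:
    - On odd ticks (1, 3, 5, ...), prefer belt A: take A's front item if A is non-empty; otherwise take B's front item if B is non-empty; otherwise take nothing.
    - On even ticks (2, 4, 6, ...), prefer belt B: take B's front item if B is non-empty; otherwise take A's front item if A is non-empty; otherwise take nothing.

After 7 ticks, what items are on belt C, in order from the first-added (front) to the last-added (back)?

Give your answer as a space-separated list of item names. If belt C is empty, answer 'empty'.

Tick 1: prefer A, take urn from A; A=[tile,apple] B=[axle,disk,wedge,rod,valve,fin] C=[urn]
Tick 2: prefer B, take axle from B; A=[tile,apple] B=[disk,wedge,rod,valve,fin] C=[urn,axle]
Tick 3: prefer A, take tile from A; A=[apple] B=[disk,wedge,rod,valve,fin] C=[urn,axle,tile]
Tick 4: prefer B, take disk from B; A=[apple] B=[wedge,rod,valve,fin] C=[urn,axle,tile,disk]
Tick 5: prefer A, take apple from A; A=[-] B=[wedge,rod,valve,fin] C=[urn,axle,tile,disk,apple]
Tick 6: prefer B, take wedge from B; A=[-] B=[rod,valve,fin] C=[urn,axle,tile,disk,apple,wedge]
Tick 7: prefer A, take rod from B; A=[-] B=[valve,fin] C=[urn,axle,tile,disk,apple,wedge,rod]

Answer: urn axle tile disk apple wedge rod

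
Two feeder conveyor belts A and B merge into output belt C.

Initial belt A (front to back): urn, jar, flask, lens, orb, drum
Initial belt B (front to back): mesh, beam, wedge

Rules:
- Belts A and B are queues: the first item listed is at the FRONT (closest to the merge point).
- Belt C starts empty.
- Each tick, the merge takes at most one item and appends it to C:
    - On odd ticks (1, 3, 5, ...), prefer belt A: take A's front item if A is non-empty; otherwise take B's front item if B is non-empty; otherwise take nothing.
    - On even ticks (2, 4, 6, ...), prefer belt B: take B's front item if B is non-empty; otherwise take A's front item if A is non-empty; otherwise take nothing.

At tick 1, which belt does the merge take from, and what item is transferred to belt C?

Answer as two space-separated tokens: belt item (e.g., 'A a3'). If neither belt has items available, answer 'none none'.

Answer: A urn

Derivation:
Tick 1: prefer A, take urn from A; A=[jar,flask,lens,orb,drum] B=[mesh,beam,wedge] C=[urn]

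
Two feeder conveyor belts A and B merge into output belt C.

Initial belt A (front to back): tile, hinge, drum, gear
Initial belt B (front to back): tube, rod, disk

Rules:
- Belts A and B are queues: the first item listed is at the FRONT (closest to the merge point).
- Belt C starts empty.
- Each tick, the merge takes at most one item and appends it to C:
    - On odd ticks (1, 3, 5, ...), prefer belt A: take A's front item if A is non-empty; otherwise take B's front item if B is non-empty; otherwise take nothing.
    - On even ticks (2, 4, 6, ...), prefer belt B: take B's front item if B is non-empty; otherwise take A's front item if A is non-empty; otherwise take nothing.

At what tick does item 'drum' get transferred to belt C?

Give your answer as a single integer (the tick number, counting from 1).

Tick 1: prefer A, take tile from A; A=[hinge,drum,gear] B=[tube,rod,disk] C=[tile]
Tick 2: prefer B, take tube from B; A=[hinge,drum,gear] B=[rod,disk] C=[tile,tube]
Tick 3: prefer A, take hinge from A; A=[drum,gear] B=[rod,disk] C=[tile,tube,hinge]
Tick 4: prefer B, take rod from B; A=[drum,gear] B=[disk] C=[tile,tube,hinge,rod]
Tick 5: prefer A, take drum from A; A=[gear] B=[disk] C=[tile,tube,hinge,rod,drum]

Answer: 5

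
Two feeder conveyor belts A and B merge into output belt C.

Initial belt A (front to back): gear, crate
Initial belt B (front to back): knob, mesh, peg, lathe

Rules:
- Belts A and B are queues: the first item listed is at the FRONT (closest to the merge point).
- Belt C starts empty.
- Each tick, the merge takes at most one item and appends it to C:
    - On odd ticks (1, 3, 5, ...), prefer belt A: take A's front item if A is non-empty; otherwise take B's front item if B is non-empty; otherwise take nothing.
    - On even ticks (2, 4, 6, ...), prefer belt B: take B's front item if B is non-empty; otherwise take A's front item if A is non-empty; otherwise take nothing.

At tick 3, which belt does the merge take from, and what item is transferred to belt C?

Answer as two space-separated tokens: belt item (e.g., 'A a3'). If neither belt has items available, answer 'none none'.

Answer: A crate

Derivation:
Tick 1: prefer A, take gear from A; A=[crate] B=[knob,mesh,peg,lathe] C=[gear]
Tick 2: prefer B, take knob from B; A=[crate] B=[mesh,peg,lathe] C=[gear,knob]
Tick 3: prefer A, take crate from A; A=[-] B=[mesh,peg,lathe] C=[gear,knob,crate]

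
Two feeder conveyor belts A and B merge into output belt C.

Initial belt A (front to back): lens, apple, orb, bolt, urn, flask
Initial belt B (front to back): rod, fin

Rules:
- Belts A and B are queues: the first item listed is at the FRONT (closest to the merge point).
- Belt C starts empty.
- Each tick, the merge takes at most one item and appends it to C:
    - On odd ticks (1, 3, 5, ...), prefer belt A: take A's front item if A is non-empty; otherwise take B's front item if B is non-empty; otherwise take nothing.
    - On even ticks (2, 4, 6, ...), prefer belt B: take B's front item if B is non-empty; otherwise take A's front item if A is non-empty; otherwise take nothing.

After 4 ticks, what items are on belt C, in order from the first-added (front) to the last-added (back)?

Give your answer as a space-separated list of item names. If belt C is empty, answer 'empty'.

Tick 1: prefer A, take lens from A; A=[apple,orb,bolt,urn,flask] B=[rod,fin] C=[lens]
Tick 2: prefer B, take rod from B; A=[apple,orb,bolt,urn,flask] B=[fin] C=[lens,rod]
Tick 3: prefer A, take apple from A; A=[orb,bolt,urn,flask] B=[fin] C=[lens,rod,apple]
Tick 4: prefer B, take fin from B; A=[orb,bolt,urn,flask] B=[-] C=[lens,rod,apple,fin]

Answer: lens rod apple fin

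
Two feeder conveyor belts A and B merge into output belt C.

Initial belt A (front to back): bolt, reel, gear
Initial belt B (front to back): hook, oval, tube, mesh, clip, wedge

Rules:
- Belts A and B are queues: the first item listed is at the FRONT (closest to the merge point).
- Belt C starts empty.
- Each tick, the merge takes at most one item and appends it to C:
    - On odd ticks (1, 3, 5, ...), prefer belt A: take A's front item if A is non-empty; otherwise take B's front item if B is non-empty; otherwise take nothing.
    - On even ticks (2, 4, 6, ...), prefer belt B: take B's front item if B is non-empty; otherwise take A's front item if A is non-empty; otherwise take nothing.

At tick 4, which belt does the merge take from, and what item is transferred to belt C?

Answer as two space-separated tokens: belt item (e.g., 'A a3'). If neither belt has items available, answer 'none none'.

Tick 1: prefer A, take bolt from A; A=[reel,gear] B=[hook,oval,tube,mesh,clip,wedge] C=[bolt]
Tick 2: prefer B, take hook from B; A=[reel,gear] B=[oval,tube,mesh,clip,wedge] C=[bolt,hook]
Tick 3: prefer A, take reel from A; A=[gear] B=[oval,tube,mesh,clip,wedge] C=[bolt,hook,reel]
Tick 4: prefer B, take oval from B; A=[gear] B=[tube,mesh,clip,wedge] C=[bolt,hook,reel,oval]

Answer: B oval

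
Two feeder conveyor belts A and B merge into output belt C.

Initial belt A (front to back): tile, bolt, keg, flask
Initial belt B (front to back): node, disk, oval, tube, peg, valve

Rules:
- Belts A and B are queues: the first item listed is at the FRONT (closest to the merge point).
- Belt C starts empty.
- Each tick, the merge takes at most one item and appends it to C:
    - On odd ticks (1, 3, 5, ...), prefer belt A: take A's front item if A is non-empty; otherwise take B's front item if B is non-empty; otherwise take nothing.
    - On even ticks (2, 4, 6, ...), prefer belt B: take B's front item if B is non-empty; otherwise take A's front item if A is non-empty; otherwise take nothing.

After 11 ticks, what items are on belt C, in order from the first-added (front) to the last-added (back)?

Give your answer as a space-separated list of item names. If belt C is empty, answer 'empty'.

Tick 1: prefer A, take tile from A; A=[bolt,keg,flask] B=[node,disk,oval,tube,peg,valve] C=[tile]
Tick 2: prefer B, take node from B; A=[bolt,keg,flask] B=[disk,oval,tube,peg,valve] C=[tile,node]
Tick 3: prefer A, take bolt from A; A=[keg,flask] B=[disk,oval,tube,peg,valve] C=[tile,node,bolt]
Tick 4: prefer B, take disk from B; A=[keg,flask] B=[oval,tube,peg,valve] C=[tile,node,bolt,disk]
Tick 5: prefer A, take keg from A; A=[flask] B=[oval,tube,peg,valve] C=[tile,node,bolt,disk,keg]
Tick 6: prefer B, take oval from B; A=[flask] B=[tube,peg,valve] C=[tile,node,bolt,disk,keg,oval]
Tick 7: prefer A, take flask from A; A=[-] B=[tube,peg,valve] C=[tile,node,bolt,disk,keg,oval,flask]
Tick 8: prefer B, take tube from B; A=[-] B=[peg,valve] C=[tile,node,bolt,disk,keg,oval,flask,tube]
Tick 9: prefer A, take peg from B; A=[-] B=[valve] C=[tile,node,bolt,disk,keg,oval,flask,tube,peg]
Tick 10: prefer B, take valve from B; A=[-] B=[-] C=[tile,node,bolt,disk,keg,oval,flask,tube,peg,valve]
Tick 11: prefer A, both empty, nothing taken; A=[-] B=[-] C=[tile,node,bolt,disk,keg,oval,flask,tube,peg,valve]

Answer: tile node bolt disk keg oval flask tube peg valve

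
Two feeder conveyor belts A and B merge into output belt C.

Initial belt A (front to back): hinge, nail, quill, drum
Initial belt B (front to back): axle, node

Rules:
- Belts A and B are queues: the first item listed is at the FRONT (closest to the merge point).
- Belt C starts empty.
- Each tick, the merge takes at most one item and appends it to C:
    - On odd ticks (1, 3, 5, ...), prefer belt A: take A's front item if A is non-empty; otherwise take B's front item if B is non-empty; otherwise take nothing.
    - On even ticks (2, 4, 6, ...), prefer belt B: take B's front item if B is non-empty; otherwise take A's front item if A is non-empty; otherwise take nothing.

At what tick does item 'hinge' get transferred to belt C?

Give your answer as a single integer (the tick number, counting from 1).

Answer: 1

Derivation:
Tick 1: prefer A, take hinge from A; A=[nail,quill,drum] B=[axle,node] C=[hinge]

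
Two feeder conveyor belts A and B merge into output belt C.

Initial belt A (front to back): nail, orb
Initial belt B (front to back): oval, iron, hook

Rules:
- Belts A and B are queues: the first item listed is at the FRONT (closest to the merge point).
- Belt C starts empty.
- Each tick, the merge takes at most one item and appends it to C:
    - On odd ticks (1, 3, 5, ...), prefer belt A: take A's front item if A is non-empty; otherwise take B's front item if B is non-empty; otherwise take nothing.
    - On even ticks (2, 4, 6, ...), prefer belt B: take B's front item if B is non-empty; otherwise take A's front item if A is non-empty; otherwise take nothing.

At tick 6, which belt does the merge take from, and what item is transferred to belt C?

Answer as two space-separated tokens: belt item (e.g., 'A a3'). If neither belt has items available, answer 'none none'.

Answer: none none

Derivation:
Tick 1: prefer A, take nail from A; A=[orb] B=[oval,iron,hook] C=[nail]
Tick 2: prefer B, take oval from B; A=[orb] B=[iron,hook] C=[nail,oval]
Tick 3: prefer A, take orb from A; A=[-] B=[iron,hook] C=[nail,oval,orb]
Tick 4: prefer B, take iron from B; A=[-] B=[hook] C=[nail,oval,orb,iron]
Tick 5: prefer A, take hook from B; A=[-] B=[-] C=[nail,oval,orb,iron,hook]
Tick 6: prefer B, both empty, nothing taken; A=[-] B=[-] C=[nail,oval,orb,iron,hook]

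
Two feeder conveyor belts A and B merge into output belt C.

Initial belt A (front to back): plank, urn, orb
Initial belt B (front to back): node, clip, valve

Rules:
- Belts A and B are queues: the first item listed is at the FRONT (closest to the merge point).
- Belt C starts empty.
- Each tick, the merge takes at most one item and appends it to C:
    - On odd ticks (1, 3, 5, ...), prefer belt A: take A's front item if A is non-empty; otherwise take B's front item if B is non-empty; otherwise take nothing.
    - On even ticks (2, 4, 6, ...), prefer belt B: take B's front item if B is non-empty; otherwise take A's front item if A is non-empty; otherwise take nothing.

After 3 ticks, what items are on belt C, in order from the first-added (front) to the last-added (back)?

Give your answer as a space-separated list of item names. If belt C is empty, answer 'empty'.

Answer: plank node urn

Derivation:
Tick 1: prefer A, take plank from A; A=[urn,orb] B=[node,clip,valve] C=[plank]
Tick 2: prefer B, take node from B; A=[urn,orb] B=[clip,valve] C=[plank,node]
Tick 3: prefer A, take urn from A; A=[orb] B=[clip,valve] C=[plank,node,urn]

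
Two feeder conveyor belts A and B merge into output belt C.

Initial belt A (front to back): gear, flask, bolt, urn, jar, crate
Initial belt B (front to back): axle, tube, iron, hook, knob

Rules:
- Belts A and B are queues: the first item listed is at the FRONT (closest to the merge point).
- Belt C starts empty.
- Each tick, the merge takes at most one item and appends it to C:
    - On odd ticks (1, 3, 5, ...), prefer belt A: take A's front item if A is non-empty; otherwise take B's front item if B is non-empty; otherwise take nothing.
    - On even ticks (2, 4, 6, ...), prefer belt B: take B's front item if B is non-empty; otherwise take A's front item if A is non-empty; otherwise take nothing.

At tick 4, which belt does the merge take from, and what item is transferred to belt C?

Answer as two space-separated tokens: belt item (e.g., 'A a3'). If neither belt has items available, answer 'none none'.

Answer: B tube

Derivation:
Tick 1: prefer A, take gear from A; A=[flask,bolt,urn,jar,crate] B=[axle,tube,iron,hook,knob] C=[gear]
Tick 2: prefer B, take axle from B; A=[flask,bolt,urn,jar,crate] B=[tube,iron,hook,knob] C=[gear,axle]
Tick 3: prefer A, take flask from A; A=[bolt,urn,jar,crate] B=[tube,iron,hook,knob] C=[gear,axle,flask]
Tick 4: prefer B, take tube from B; A=[bolt,urn,jar,crate] B=[iron,hook,knob] C=[gear,axle,flask,tube]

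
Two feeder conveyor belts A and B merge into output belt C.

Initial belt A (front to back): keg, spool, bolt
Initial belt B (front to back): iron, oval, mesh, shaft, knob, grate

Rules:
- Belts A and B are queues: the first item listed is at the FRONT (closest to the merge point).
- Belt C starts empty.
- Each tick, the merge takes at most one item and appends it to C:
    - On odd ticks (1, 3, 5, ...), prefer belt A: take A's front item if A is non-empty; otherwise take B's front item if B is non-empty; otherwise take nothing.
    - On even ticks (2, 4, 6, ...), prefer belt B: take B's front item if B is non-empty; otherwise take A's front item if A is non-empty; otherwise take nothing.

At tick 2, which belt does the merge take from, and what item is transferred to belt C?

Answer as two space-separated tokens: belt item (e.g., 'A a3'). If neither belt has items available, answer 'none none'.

Tick 1: prefer A, take keg from A; A=[spool,bolt] B=[iron,oval,mesh,shaft,knob,grate] C=[keg]
Tick 2: prefer B, take iron from B; A=[spool,bolt] B=[oval,mesh,shaft,knob,grate] C=[keg,iron]

Answer: B iron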